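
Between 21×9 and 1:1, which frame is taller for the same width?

21×9 = 2.333 and 1; 2.333 > 1. The smaller width-to-height ratio is the taller frame.

1:1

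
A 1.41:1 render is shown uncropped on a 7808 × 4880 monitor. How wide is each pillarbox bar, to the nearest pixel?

1.41:1 is narrower than 16×10, so it spans the full height.
Content width = 4880 × 1.410 ≈ 6880.80 px.
7808 − 6880.80 = 927.20 px of bars (463.60 each).

464 px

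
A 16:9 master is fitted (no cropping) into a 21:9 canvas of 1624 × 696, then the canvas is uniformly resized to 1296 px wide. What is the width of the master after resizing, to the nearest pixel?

At 1624×696 the master is height-limited, so width = 696 × 16/9 ≈ 1237.33 px.
Resizing to 1296 px wide multiplies everything by 0.7980: 1237.33 → 987.43 px.

987 px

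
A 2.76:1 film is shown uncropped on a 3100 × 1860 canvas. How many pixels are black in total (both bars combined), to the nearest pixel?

Since 2.760 > 1.667, the film is width-limited.
That makes the image 1123.1884 px tall (3100 / 2.760).
Leftover height: 1860 − 1123.1884 = 736.8116 px.
Bar area = 736.8116 × 3100 ≈ 2284116 px.

2284116 pixels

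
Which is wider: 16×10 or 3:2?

16×10 = 1.6 and 3:2 = 1.5; 1.6 > 1.5.

16×10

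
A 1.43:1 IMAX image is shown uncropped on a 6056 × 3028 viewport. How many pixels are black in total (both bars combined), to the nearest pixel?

Since 1.430 < 2.000, the image is height-limited.
That makes the image 4330.0400 px wide (3028 × 1.430).
Black = 6056 − 4330.0400 = 1725.9600 px.
Bar area = 1725.9600 × 3028 ≈ 5226207 px.

5226207 pixels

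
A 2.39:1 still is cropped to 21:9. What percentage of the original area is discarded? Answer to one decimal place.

Going from 2.39:1 to 21:9 means cutting width while keeping height.
(2.333)/(2.390) ≈ 0.976 of the area survives, leaving 2.37% discarded.

2.4%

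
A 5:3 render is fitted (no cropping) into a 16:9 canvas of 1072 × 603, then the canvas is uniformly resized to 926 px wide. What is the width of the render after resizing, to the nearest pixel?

868 px

Fitted into 1072×603, the render spans the height; its width is 603 × 5/3 ≈ 1005.00 px.
Scaling 1072 → 926 is ×0.8638, so the width becomes 1005.00 × 0.8638 ≈ 868.12 px.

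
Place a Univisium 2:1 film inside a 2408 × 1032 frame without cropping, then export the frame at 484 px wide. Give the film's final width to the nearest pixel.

Fitted into 2408×1032, the film spans the height; its width is 1032 × 2/1 ≈ 2064.00 px.
Resizing to 484 px wide multiplies everything by 0.2010: 2064.00 → 414.86 px.

415 px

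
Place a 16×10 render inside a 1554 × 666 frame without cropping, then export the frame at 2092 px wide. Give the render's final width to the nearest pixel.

1435 px

Fitted into 1554×666, the render spans the height; its width is 666 × 16/10 ≈ 1065.60 px.
Resizing to 2092 px wide multiplies everything by 1.3462: 1065.60 → 1434.51 px.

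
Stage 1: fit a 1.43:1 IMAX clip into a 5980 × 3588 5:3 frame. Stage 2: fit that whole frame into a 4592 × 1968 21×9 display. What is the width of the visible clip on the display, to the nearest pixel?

First fit — 1.43:1 IMAX into 5980×3588 spans the height: 5130.84 × 3588.00.
The 5:3 canvas is height-limited in 4592×1968, giving 3280.00 × 1968.00; scale factor 0.5485.
Applying the same ×0.5485: 5130.84 → 2814.24.

2814 px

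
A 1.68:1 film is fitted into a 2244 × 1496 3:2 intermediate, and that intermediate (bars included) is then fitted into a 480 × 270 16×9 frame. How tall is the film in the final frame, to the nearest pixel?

241 px

1.68:1 in 2244×1496: fills the width, so the film is 2244.00 × 1335.71.
The 3:2 canvas is height-limited in 480×270, giving 405.00 × 270.00; scale factor 0.1805.
So the film's height is 1335.71 × 0.1805 ≈ 241.07.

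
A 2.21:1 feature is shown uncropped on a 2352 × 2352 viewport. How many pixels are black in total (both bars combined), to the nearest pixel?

3028780 pixels

2.21:1 (2.210) > 1:1 (1.000), so the feature fills the width.
That makes the image 1064.2534 px tall (2352 / 2.210).
Black = 2352 − 1064.2534 = 1287.7466 px.
Bar area = 1287.7466 × 2352 ≈ 3028780 px.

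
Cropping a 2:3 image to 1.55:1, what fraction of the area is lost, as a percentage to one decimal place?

Going from 2:3 to 1.55:1 means cutting height while keeping width.
Area ratio = (0.667)/(1.550) = 43.01%; the remaining 56.99% is cropped out.

57.0%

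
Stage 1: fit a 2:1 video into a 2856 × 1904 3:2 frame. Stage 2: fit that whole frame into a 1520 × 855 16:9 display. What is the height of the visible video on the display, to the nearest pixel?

641 px

Inside the 2856×1904 canvas the video is width-limited at 2856.00 × 1428.00.
The 3:2 canvas is height-limited in 1520×855, giving 1282.50 × 855.00; scale factor 0.4491.
So the video's height is 1428.00 × 0.4491 ≈ 641.25.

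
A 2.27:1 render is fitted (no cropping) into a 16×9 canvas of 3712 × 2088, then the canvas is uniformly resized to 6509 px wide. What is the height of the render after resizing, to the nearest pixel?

2867 px

At 3712×2088 the render is width-limited, so height = 3712 / 2.270 ≈ 1635.24 px.
Resizing to 6509 px wide multiplies everything by 1.7535: 1635.24 → 2867.40 px.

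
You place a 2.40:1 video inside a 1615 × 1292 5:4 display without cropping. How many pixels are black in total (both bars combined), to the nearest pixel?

2.40:1 is wider than 5:4, so it spans the full width.
Content height = 1615 / 2.400 ≈ 672.9167 px.
Black = 1292 − 672.9167 = 619.0833 px.
Across the 1615-px span: 619.0833 × 1615 ≈ 999820 px.

999820 pixels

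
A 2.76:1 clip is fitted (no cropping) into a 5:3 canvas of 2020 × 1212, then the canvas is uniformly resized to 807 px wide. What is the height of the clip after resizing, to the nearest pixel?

In the 2020×1212 frame the clip fills the width: height = 2020 / 2.760 ≈ 731.88 px.
Resizing to 807 px wide multiplies everything by 0.3995: 731.88 → 292.39 px.

292 px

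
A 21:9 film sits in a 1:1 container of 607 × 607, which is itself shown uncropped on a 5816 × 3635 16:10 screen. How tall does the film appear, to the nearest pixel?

21:9 in 607×607: fills the width, so the film is 607.00 × 260.14.
The 1:1 canvas is height-limited in 5816×3635, giving 3635.00 × 3635.00; scale factor 5.9885.
Applying the same ×5.9885: 260.14 → 1557.86.

1558 px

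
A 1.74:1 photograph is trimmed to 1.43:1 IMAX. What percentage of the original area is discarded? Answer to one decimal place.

The height stays; only width is cut (since 1.43:1 IMAX is narrower than 1.74:1).
Area ratio = (1.430)/(1.740) = 82.18%; the remaining 17.82% is cropped out.

17.8%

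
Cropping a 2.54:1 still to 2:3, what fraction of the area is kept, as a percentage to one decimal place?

26.2%

Going from 2.54:1 to 2:3 means cutting width while keeping height.
(0.667)/(2.540) ≈ 0.262 of the area survives.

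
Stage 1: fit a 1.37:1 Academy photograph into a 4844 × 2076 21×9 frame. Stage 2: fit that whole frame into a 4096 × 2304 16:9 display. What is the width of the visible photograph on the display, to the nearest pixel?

2405 px

First fit — 1.37:1 Academy into 4844×2076 spans the height: 2844.12 × 2076.00.
Second fit — the 21×9 canvas into 4096×2304 spans the width: 4096.00 × 1755.43 (×0.8456 from 4844×2076).
So the photograph's width is 2844.12 × 0.8456 ≈ 2404.94.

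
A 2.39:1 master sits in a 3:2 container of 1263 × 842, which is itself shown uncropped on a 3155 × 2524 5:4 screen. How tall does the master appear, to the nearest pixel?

First fit — 2.39:1 into 1263×842 spans the width: 1263.00 × 528.45.
3:2 in 3155×2524: fills the width, so the intermediate becomes 3155.00 × 2103.33 — a scale of ×2.4980.
Applying the same ×2.4980: 528.45 → 1320.08.

1320 px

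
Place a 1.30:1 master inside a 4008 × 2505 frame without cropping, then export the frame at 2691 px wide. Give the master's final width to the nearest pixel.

2186 px

Fitted into 4008×2505, the master spans the height; its width is 2505 × 1.300 ≈ 3256.50 px.
The frame scales by 2691/4008 = 0.6714; 3256.50 × 0.6714 ≈ 2186.44 px.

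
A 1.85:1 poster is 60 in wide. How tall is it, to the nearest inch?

60 / 1.850 = 32.43.

32 in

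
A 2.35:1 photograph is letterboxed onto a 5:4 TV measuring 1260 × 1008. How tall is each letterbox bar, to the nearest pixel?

2.35:1 is wider than 5:4, so it spans the full width.
The photograph is 1260 / 2.350 ≈ 536.17 px tall.
Black = 1008 − 536.17 = 471.83 px, or 235.91 per bar.

236 px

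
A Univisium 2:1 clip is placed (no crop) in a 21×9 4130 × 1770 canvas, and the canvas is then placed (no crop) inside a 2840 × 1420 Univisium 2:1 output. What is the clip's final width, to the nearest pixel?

Inside the 4130×1770 canvas the clip is height-limited at 3540.00 × 1770.00.
21×9 in 2840×1420: fills the width, so the intermediate becomes 2840.00 × 1217.14 — a scale of ×0.6877.
Applying the same ×0.6877: 3540.00 → 2434.29.

2434 px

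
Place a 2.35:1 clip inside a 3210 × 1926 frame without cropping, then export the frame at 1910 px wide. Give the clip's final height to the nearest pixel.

813 px

In the 3210×1926 frame the clip fills the width: height = 3210 / 2.350 ≈ 1365.96 px.
Scaling 3210 → 1910 is ×0.5950, so the height becomes 1365.96 × 0.5950 ≈ 812.77 px.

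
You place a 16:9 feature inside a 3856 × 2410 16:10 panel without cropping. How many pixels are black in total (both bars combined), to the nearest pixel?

16:9 is wider than 16:10, so it spans the full width.
The feature is 3856 × 9/16 ≈ 2169.0000 px tall.
Leftover height: 2410 − 2169.0000 = 241.0000 px.
That's 241.0000 × 3856 ≈ 929296 black pixels.

929296 pixels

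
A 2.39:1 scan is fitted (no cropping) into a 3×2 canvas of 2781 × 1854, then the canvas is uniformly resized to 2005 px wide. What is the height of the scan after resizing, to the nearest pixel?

Fitted into 2781×1854, the scan spans the width; its height is 2781 / 2.390 ≈ 1163.60 px.
The frame scales by 2005/2781 = 0.7210; 1163.60 × 0.7210 ≈ 838.91 px.

839 px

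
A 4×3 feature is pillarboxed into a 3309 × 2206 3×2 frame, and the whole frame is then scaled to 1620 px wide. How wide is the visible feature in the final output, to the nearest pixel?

1440 px

Fitted into 3309×2206, the feature spans the height; its width is 2206 × 4/3 ≈ 2941.33 px.
Resizing to 1620 px wide multiplies everything by 0.4896: 2941.33 → 1440.00 px.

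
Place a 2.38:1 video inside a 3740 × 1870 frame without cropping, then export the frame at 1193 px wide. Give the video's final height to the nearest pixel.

501 px

In the 3740×1870 frame the video fills the width: height = 3740 / 2.380 ≈ 1571.43 px.
Scaling 3740 → 1193 is ×0.3190, so the height becomes 1571.43 × 0.3190 ≈ 501.26 px.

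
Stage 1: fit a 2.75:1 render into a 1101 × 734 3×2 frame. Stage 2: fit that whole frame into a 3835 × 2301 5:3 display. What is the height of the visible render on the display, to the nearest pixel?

2.75:1 in 1101×734: fills the width, so the render is 1101.00 × 400.36.
3×2 in 3835×2301: fills the height, so the intermediate becomes 3451.50 × 2301.00 — a scale of ×3.1349.
So the render's height is 400.36 × 3.1349 ≈ 1255.09.

1255 px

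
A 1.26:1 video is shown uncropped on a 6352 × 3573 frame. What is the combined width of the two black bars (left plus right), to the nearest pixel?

1850 px

Since 1.260 < 1.778, the video is height-limited.
That makes the image 4501.98 px wide (3573 × 1.260).
Black = 6352 − 4501.98 = 1850.02 px.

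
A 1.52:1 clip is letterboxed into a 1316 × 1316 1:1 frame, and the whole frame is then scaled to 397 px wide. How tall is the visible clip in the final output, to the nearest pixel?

261 px

In the 1316×1316 frame the clip fills the width: height = 1316 / 1.520 ≈ 865.79 px.
Resizing to 397 px wide multiplies everything by 0.3017: 865.79 → 261.18 px.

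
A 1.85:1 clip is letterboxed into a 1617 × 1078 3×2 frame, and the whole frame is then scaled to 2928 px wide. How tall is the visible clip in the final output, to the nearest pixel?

1583 px

At 1617×1078 the clip is width-limited, so height = 1617 / 1.850 ≈ 874.05 px.
The frame scales by 2928/1617 = 1.8108; 874.05 × 1.8108 ≈ 1582.70 px.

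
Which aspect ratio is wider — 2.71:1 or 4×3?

2.71:1

2.71 and 4×3 = 1.333; 2.71 > 1.333.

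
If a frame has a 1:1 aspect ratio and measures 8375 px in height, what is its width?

8375 × 1/1 = 8375.

8375 px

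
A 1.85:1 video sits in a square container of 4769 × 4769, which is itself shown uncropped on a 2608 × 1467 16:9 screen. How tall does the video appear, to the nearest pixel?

Inside the 4769×4769 canvas the video is width-limited at 4769.00 × 2577.84.
square in 2608×1467: fills the height, so the intermediate becomes 1467.00 × 1467.00 — a scale of ×0.3076.
Applying the same ×0.3076: 2577.84 → 792.97.

793 px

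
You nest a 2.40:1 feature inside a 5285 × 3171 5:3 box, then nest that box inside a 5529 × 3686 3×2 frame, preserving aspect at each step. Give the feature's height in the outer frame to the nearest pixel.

Inside the 5285×3171 canvas the feature is width-limited at 5285.00 × 2202.08.
The 5:3 canvas is width-limited in 5529×3686, giving 5529.00 × 3317.40; scale factor 1.0462.
The feature scales with it: height 2202.08 × 1.0462 ≈ 2303.75.

2304 px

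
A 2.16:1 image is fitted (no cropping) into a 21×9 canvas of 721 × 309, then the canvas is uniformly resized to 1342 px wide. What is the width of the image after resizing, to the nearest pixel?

At 721×309 the image is height-limited, so width = 309 × 2.160 ≈ 667.44 px.
Resizing to 1342 px wide multiplies everything by 1.8613: 667.44 → 1242.31 px.

1242 px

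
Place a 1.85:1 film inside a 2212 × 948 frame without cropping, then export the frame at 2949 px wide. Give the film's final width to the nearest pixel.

Fitted into 2212×948, the film spans the height; its width is 948 × 1.850 ≈ 1753.80 px.
Scaling 2212 → 2949 is ×1.3332, so the width becomes 1753.80 × 1.3332 ≈ 2338.14 px.

2338 px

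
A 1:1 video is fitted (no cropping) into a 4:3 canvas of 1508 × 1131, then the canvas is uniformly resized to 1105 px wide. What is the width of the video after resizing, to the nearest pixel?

At 1508×1131 the video is height-limited, so width = 1131 × 1/1 ≈ 1131.00 px.
Scaling 1508 → 1105 is ×0.7328, so the width becomes 1131.00 × 0.7328 ≈ 828.75 px.

829 px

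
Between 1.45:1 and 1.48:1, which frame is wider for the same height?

1.45 and 1.48; 1.48 > 1.45.

1.48:1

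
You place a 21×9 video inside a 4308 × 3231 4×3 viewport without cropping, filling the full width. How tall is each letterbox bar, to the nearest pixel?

Content height = 4308 × 9/21 ≈ 1846.29 px.
Leftover height: 3231 − 1846.29 = 1384.71 px → 692.36 each side.

692 px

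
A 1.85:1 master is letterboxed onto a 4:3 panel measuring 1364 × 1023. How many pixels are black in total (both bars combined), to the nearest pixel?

1.85:1 (1.850) > 4:3 (1.333), so the master fills the width.
Content height = 1364 / 1.850 ≈ 737.2973 px.
Leftover height: 1023 − 737.2973 = 285.7027 px.
That's 285.7027 × 1364 ≈ 389698 black pixels.

389698 pixels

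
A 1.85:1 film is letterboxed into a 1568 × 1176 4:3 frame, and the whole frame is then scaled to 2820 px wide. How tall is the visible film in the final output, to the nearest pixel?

Fitted into 1568×1176, the film spans the width; its height is 1568 / 1.850 ≈ 847.57 px.
Scaling 1568 → 2820 is ×1.7985, so the height becomes 847.57 × 1.7985 ≈ 1524.32 px.

1524 px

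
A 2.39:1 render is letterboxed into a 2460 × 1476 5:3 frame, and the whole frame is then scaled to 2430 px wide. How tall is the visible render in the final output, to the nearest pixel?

In the 2460×1476 frame the render fills the width: height = 2460 / 2.390 ≈ 1029.29 px.
The frame scales by 2430/2460 = 0.9878; 1029.29 × 0.9878 ≈ 1016.74 px.

1017 px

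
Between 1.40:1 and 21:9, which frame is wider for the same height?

21:9

1.4 and 21:9 = 2.333; 2.333 > 1.4.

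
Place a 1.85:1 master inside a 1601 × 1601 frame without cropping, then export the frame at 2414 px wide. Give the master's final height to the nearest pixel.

At 1601×1601 the master is width-limited, so height = 1601 / 1.850 ≈ 865.41 px.
The frame scales by 2414/1601 = 1.5078; 865.41 × 1.5078 ≈ 1304.86 px.

1305 px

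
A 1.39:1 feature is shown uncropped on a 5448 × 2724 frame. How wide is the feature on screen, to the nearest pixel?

3786 px

Since 1.390 < 2.000, the feature is height-limited.
That makes the image 3786.36 px wide (2724 × 1.390).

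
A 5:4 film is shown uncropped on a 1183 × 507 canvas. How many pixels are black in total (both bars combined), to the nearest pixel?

278470 pixels

5:4 is narrower than 21×9, so it spans the full height.
The film is 507 × 5/4 ≈ 633.7500 px wide.
Leftover width: 1183 − 633.7500 = 549.2500 px.
Bar area = 549.2500 × 507 ≈ 278470 px.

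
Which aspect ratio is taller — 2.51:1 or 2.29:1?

2.51 and 2.29; 2.51 > 2.29. The smaller width-to-height ratio is the taller frame.

2.29:1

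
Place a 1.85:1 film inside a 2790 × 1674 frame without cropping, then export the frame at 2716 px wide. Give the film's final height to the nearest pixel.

1468 px

At 2790×1674 the film is width-limited, so height = 2790 / 1.850 ≈ 1508.11 px.
The frame scales by 2716/2790 = 0.9735; 1508.11 × 0.9735 ≈ 1468.11 px.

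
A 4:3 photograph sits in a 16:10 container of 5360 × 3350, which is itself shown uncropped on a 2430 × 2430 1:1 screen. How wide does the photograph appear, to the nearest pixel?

2025 px

4:3 in 5360×3350: fills the height, so the photograph is 4466.67 × 3350.00.
Second fit — the 16:10 canvas into 2430×2430 spans the width: 2430.00 × 1518.75 (×0.4534 from 5360×3350).
The photograph scales with it: width 4466.67 × 0.4534 ≈ 2025.00.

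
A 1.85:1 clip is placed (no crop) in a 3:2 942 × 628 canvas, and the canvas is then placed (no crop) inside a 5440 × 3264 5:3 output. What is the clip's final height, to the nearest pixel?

2646 px

1.85:1 in 942×628: fills the width, so the clip is 942.00 × 509.19.
Second fit — the 3:2 canvas into 5440×3264 spans the height: 4896.00 × 3264.00 (×5.1975 from 942×628).
The clip scales with it: height 509.19 × 5.1975 ≈ 2646.49.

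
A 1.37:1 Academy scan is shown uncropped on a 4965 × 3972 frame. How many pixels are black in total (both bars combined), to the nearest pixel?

Since 1.370 > 1.250, the scan is width-limited.
Content height = 4965 / 1.370 ≈ 3624.0876 px.
Leftover height: 3972 − 3624.0876 = 347.9124 px.
That's 347.9124 × 4965 ≈ 1727385 black pixels.

1727385 pixels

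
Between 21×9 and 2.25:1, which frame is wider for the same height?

21×9 = 2.333 and 2.25; 2.333 > 2.25.

21×9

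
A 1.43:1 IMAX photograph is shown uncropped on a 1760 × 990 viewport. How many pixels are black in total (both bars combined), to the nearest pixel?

Since 1.430 < 1.778, the photograph is height-limited.
Content width = 990 × 1.430 ≈ 1415.7000 px.
Leftover width: 1760 − 1415.7000 = 344.3000 px.
Bar area = 344.3000 × 990 ≈ 340857 px.

340857 pixels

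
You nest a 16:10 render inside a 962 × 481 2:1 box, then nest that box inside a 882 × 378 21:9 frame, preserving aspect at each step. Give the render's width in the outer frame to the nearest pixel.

605 px

16:10 in 962×481: fills the height, so the render is 769.60 × 481.00.
The 2:1 canvas is height-limited in 882×378, giving 756.00 × 378.00; scale factor 0.7859.
The render scales with it: width 769.60 × 0.7859 ≈ 604.80.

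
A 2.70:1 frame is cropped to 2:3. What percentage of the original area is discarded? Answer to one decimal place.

2:3 is narrower than 2.70:1, so the crop keeps the full height and trims the width.
Fraction kept = (0.667)/(2.700) ≈ 24.69%, so 75.31% is lost.

75.3%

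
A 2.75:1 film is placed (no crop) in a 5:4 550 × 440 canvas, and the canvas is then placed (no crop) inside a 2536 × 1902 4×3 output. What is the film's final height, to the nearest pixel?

2.75:1 in 550×440: fills the width, so the film is 550.00 × 200.00.
5:4 in 2536×1902: fills the height, so the intermediate becomes 2377.50 × 1902.00 — a scale of ×4.3227.
So the film's height is 200.00 × 4.3227 ≈ 864.55.

865 px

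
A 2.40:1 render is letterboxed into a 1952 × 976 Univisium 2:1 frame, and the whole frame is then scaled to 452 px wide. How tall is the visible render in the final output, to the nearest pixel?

In the 1952×976 frame the render fills the width: height = 1952 / 2.400 ≈ 813.33 px.
The frame scales by 452/1952 = 0.2316; 813.33 × 0.2316 ≈ 188.33 px.

188 px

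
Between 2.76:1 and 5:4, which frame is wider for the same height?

2.76:1

2.76 and 5:4 = 1.25; 2.76 > 1.25.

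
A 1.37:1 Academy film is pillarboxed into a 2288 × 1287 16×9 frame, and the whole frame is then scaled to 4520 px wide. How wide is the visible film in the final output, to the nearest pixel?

In the 2288×1287 frame the film fills the height: width = 1287 × 1.370 ≈ 1763.19 px.
Resizing to 4520 px wide multiplies everything by 1.9755: 1763.19 → 3483.22 px.

3483 px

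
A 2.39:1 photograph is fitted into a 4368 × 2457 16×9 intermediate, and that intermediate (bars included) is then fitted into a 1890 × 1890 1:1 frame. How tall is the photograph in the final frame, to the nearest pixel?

First fit — 2.39:1 into 4368×2457 spans the width: 4368.00 × 1827.62.
The 16×9 canvas is width-limited in 1890×1890, giving 1890.00 × 1063.12; scale factor 0.4327.
The photograph scales with it: height 1827.62 × 0.4327 ≈ 790.79.

791 px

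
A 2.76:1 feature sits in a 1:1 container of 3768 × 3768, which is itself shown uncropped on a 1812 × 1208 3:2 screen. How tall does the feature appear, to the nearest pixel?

438 px

2.76:1 in 3768×3768: fills the width, so the feature is 3768.00 × 1365.22.
1:1 in 1812×1208: fills the height, so the intermediate becomes 1208.00 × 1208.00 — a scale of ×0.3206.
Applying the same ×0.3206: 1365.22 → 437.68.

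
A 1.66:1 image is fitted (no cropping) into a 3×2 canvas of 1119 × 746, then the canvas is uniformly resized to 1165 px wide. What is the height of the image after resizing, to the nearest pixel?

Fitted into 1119×746, the image spans the width; its height is 1119 / 1.660 ≈ 674.10 px.
The frame scales by 1165/1119 = 1.0411; 674.10 × 1.0411 ≈ 701.81 px.

702 px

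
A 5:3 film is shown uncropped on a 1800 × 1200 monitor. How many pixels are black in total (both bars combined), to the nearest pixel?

216000 pixels

5:3 is wider than 3:2, so it spans the full width.
Content height = 1800 × 3/5 ≈ 1080.0000 px.
1200 − 1080.0000 = 120.0000 px of bars.
Bar area = 120.0000 × 1800 ≈ 216000 px.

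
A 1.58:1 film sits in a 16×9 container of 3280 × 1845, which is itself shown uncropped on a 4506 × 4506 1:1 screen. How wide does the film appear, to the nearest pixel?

First fit — 1.58:1 into 3280×1845 spans the height: 2915.10 × 1845.00.
Second fit — the 16×9 canvas into 4506×4506 spans the width: 4506.00 × 2534.62 (×1.3738 from 3280×1845).
The film scales with it: width 2915.10 × 1.3738 ≈ 4004.71.

4005 px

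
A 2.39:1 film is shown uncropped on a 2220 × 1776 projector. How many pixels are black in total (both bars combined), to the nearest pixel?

1880628 pixels

Since 2.390 > 1.250, the film is width-limited.
That makes the image 928.8703 px tall (2220 / 2.390).
Black = 1776 − 928.8703 = 847.1297 px.
Bar area = 847.1297 × 2220 ≈ 1880628 px.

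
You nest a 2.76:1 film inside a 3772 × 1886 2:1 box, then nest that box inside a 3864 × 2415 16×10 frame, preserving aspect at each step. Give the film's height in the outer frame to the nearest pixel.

1400 px

Inside the 3772×1886 canvas the film is width-limited at 3772.00 × 1366.67.
The 2:1 canvas is width-limited in 3864×2415, giving 3864.00 × 1932.00; scale factor 1.0244.
So the film's height is 1366.67 × 1.0244 ≈ 1400.00.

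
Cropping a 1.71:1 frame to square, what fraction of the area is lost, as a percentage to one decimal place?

Going from 1.71:1 to square means cutting width while keeping height.
Area ratio = (1.000)/(1.710) = 58.48%; the remaining 41.52% is cropped out.

41.5%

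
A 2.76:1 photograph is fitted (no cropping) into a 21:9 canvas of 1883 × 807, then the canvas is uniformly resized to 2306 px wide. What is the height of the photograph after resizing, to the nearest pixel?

Fitted into 1883×807, the photograph spans the width; its height is 1883 / 2.760 ≈ 682.25 px.
The frame scales by 2306/1883 = 1.2246; 682.25 × 1.2246 ≈ 835.51 px.

836 px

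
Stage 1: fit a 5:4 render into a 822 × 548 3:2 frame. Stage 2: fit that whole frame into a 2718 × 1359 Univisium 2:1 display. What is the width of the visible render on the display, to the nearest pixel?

1699 px

First fit — 5:4 into 822×548 spans the height: 685.00 × 548.00.
3:2 in 2718×1359: fills the height, so the intermediate becomes 2038.50 × 1359.00 — a scale of ×2.4799.
The render scales with it: width 685.00 × 2.4799 ≈ 1698.75.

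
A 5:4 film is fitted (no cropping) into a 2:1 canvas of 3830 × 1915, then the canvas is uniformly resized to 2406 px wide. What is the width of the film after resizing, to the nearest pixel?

In the 3830×1915 frame the film fills the height: width = 1915 × 5/4 ≈ 2393.75 px.
The frame scales by 2406/3830 = 0.6282; 2393.75 × 0.6282 ≈ 1503.75 px.

1504 px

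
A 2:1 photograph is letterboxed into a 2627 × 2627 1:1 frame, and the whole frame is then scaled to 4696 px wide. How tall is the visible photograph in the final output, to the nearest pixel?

2348 px

At 2627×2627 the photograph is width-limited, so height = 2627 × 1/2 ≈ 1313.50 px.
Scaling 2627 → 4696 is ×1.7876, so the height becomes 1313.50 × 1.7876 ≈ 2348.00 px.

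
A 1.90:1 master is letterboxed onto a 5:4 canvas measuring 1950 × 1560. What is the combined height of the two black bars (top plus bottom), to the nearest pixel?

Since 1.900 > 1.250, the master is width-limited.
Content height = 1950 / 1.900 ≈ 1026.32 px.
Black = 1560 − 1026.32 = 533.68 px.

534 px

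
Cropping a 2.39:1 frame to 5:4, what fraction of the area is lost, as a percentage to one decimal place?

Going from 2.39:1 to 5:4 means cutting width while keeping height.
Area ratio = (1.250)/(2.390) = 52.30%; the remaining 47.70% is cropped out.

47.7%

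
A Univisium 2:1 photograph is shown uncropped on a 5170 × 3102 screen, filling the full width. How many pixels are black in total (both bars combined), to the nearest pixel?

The photograph is 5170 × 1/2 ≈ 2585.0000 px tall.
Leftover height: 3102 − 2585.0000 = 517.0000 px.
Bar area = 517.0000 × 5170 ≈ 2672890 px.

2672890 pixels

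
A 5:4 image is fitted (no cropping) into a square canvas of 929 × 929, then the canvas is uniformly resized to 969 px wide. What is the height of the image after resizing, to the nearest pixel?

In the 929×929 frame the image fills the width: height = 929 × 4/5 ≈ 743.20 px.
The frame scales by 969/929 = 1.0431; 743.20 × 1.0431 ≈ 775.20 px.

775 px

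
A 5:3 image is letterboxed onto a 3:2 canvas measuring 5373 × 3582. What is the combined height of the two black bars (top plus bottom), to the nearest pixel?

358 px

5:3 is wider than 3:2, so it spans the full width.
Content height = 5373 × 3/5 ≈ 3223.80 px.
Black = 3582 − 3223.80 = 358.20 px.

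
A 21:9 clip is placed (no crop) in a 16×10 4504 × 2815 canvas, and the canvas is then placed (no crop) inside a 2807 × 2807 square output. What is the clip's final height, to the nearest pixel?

1203 px

Inside the 4504×2815 canvas the clip is width-limited at 4504.00 × 1930.29.
16×10 in 2807×2807: fills the width, so the intermediate becomes 2807.00 × 1754.38 — a scale of ×0.6232.
Applying the same ×0.6232: 1930.29 → 1203.00.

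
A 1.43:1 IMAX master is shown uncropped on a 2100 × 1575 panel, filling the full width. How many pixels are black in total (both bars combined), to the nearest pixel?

223584 pixels

The master is 2100 / 1.430 ≈ 1468.5315 px tall.
Black = 1575 − 1468.5315 = 106.4685 px.
Across the 2100-px span: 106.4685 × 2100 ≈ 223584 px.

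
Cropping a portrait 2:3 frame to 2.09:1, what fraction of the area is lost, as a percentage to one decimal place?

68.1%

Going from portrait 2:3 to 2.09:1 means cutting height while keeping width.
Area ratio = (0.667)/(2.090) = 31.90%; the remaining 68.10% is cropped out.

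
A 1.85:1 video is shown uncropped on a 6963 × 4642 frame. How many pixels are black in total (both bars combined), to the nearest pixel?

Since 1.850 > 1.500, the video is width-limited.
The video is 6963 / 1.850 ≈ 3763.7838 px tall.
4642 − 3763.7838 = 878.2162 px of bars.
That's 878.2162 × 6963 ≈ 6115020 black pixels.

6115020 pixels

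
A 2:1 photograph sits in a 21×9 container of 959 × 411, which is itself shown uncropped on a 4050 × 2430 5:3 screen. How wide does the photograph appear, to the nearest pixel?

2:1 in 959×411: fills the height, so the photograph is 822.00 × 411.00.
The 21×9 canvas is width-limited in 4050×2430, giving 4050.00 × 1735.71; scale factor 4.2231.
Applying the same ×4.2231: 822.00 → 3471.43.

3471 px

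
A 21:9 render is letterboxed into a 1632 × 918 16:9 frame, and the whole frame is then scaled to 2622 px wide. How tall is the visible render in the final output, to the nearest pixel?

In the 1632×918 frame the render fills the width: height = 1632 × 9/21 ≈ 699.43 px.
Resizing to 2622 px wide multiplies everything by 1.6066: 699.43 → 1123.71 px.

1124 px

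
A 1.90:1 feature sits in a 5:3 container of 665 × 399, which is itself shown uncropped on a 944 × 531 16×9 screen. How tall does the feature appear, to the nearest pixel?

1.90:1 in 665×399: fills the width, so the feature is 665.00 × 350.00.
Second fit — the 5:3 canvas into 944×531 spans the height: 885.00 × 531.00 (×1.3308 from 665×399).
So the feature's height is 350.00 × 1.3308 ≈ 465.79.

466 px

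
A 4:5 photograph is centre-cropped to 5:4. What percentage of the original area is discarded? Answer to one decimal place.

5:4 is wider than 4:5, so the crop keeps the full width and trims the height.
(0.800)/(1.250) ≈ 0.640 of the area survives, leaving 36.00% discarded.

36.0%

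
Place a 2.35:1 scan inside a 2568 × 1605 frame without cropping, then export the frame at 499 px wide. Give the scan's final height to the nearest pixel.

At 2568×1605 the scan is width-limited, so height = 2568 / 2.350 ≈ 1092.77 px.
The frame scales by 499/2568 = 0.1943; 1092.77 × 0.1943 ≈ 212.34 px.

212 px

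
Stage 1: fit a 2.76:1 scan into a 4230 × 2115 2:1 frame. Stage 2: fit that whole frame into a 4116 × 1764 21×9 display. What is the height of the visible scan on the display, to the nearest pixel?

2.76:1 in 4230×2115: fills the width, so the scan is 4230.00 × 1532.61.
The 2:1 canvas is height-limited in 4116×1764, giving 3528.00 × 1764.00; scale factor 0.8340.
Applying the same ×0.8340: 1532.61 → 1278.26.

1278 px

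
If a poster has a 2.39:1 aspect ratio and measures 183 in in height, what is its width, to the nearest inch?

437 in

At 2.39:1, 183 × 2.390 ≈ 437.37.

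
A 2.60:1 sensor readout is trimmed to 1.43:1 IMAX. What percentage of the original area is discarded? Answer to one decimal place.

Going from 2.60:1 to 1.43:1 IMAX means cutting width while keeping height.
Area ratio = (1.430)/(2.600) = 55.00%; the remaining 45.00% is cropped out.

45.0%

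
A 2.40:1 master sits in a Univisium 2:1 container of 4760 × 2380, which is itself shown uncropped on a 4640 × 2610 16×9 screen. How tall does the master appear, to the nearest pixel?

Inside the 4760×2380 canvas the master is width-limited at 4760.00 × 1983.33.
Univisium 2:1 in 4640×2610: fills the width, so the intermediate becomes 4640.00 × 2320.00 — a scale of ×0.9748.
Applying the same ×0.9748: 1983.33 → 1933.33.

1933 px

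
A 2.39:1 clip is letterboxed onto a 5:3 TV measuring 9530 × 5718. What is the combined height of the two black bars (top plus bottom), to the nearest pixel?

1731 px

Since 2.390 > 1.667, the clip is width-limited.
Content height = 9530 / 2.390 ≈ 3987.45 px.
5718 − 3987.45 = 1730.55 px of bars.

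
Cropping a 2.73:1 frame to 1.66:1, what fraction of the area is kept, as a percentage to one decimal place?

Going from 2.73:1 to 1.66:1 means cutting width while keeping height.
Fraction kept = (1.660)/(2.730) ≈ 60.81%.

60.8%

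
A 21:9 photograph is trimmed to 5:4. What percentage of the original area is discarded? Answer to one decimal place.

46.4%

5:4 is narrower than 21:9, so the crop keeps the full height and trims the width.
(1.250)/(2.333) ≈ 0.536 of the area survives, leaving 46.43% discarded.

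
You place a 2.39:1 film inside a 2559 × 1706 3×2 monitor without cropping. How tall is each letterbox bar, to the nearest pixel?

318 px

2.39:1 (2.390) > 3×2 (1.500), so the film fills the width.
The film is 2559 / 2.390 ≈ 1070.71 px tall.
Black = 1706 − 1070.71 = 635.29 px, or 317.64 per bar.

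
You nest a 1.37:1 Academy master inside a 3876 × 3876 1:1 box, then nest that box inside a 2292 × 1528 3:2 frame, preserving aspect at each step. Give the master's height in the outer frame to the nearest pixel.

First fit — 1.37:1 Academy into 3876×3876 spans the width: 3876.00 × 2829.20.
1:1 in 2292×1528: fills the height, so the intermediate becomes 1528.00 × 1528.00 — a scale of ×0.3942.
So the master's height is 2829.20 × 0.3942 ≈ 1115.33.

1115 px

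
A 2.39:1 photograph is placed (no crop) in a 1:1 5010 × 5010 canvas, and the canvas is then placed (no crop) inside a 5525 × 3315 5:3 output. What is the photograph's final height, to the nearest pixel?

2.39:1 in 5010×5010: fills the width, so the photograph is 5010.00 × 2096.23.
Second fit — the 1:1 canvas into 5525×3315 spans the height: 3315.00 × 3315.00 (×0.6617 from 5010×5010).
So the photograph's height is 2096.23 × 0.6617 ≈ 1387.03.

1387 px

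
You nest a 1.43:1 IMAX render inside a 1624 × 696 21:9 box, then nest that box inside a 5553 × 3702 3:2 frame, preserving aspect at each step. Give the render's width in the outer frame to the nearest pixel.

1.43:1 IMAX in 1624×696: fills the height, so the render is 995.28 × 696.00.
Second fit — the 21:9 canvas into 5553×3702 spans the width: 5553.00 × 2379.86 (×3.4193 from 1624×696).
The render scales with it: width 995.28 × 3.4193 ≈ 3403.20.

3403 px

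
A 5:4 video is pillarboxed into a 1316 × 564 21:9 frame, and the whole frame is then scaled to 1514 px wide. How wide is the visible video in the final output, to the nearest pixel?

At 1316×564 the video is height-limited, so width = 564 × 5/4 ≈ 705.00 px.
Resizing to 1514 px wide multiplies everything by 1.1505: 705.00 → 811.07 px.

811 px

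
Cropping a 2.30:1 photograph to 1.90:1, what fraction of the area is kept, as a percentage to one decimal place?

The height stays; only width is cut (since 1.90:1 is narrower than 2.30:1).
Fraction kept = (1.900)/(2.300) ≈ 82.61%.

82.6%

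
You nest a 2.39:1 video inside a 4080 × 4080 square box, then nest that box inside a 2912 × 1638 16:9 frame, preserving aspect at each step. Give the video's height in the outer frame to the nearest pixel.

685 px

First fit — 2.39:1 into 4080×4080 spans the width: 4080.00 × 1707.11.
The square canvas is height-limited in 2912×1638, giving 1638.00 × 1638.00; scale factor 0.4015.
The video scales with it: height 1707.11 × 0.4015 ≈ 685.36.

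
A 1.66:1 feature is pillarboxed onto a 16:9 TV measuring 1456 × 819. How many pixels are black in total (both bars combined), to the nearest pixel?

Since 1.660 < 1.778, the feature is height-limited.
That makes the image 1359.5400 px wide (819 × 1.660).
1456 − 1359.5400 = 96.4600 px of bars.
Across the 819-px span: 96.4600 × 819 ≈ 79001 px.

79001 pixels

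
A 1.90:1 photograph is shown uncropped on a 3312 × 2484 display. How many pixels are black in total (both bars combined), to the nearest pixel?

1.90:1 (1.900) > 4:3 (1.333), so the photograph fills the width.
That makes the image 1743.1579 px tall (3312 / 1.900).
Leftover height: 2484 − 1743.1579 = 740.8421 px.
Across the 3312-px span: 740.8421 × 3312 ≈ 2453669 px.

2453669 pixels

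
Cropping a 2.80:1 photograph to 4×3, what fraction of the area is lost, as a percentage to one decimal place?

52.4%

The height stays; only width is cut (since 4×3 is narrower than 2.80:1).
Area ratio = (1.333)/(2.800) = 47.62%; the remaining 52.38% is cropped out.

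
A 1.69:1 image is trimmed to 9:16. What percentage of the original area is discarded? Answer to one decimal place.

66.7%

The height stays; only width is cut (since 9:16 is narrower than 1.69:1).
Fraction kept = (0.562)/(1.690) ≈ 33.28%, so 66.72% is lost.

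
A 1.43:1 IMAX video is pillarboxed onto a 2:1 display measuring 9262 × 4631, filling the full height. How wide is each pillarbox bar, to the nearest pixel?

That makes the image 6622.33 px wide (4631 × 1.430).
9262 − 6622.33 = 2639.67 px of bars (1319.84 each).

1320 px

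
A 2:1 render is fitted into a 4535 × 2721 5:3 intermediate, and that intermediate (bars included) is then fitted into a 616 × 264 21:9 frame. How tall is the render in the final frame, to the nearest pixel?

220 px

2:1 in 4535×2721: fills the width, so the render is 4535.00 × 2267.50.
The 5:3 canvas is height-limited in 616×264, giving 440.00 × 264.00; scale factor 0.0970.
Applying the same ×0.0970: 2267.50 → 220.00.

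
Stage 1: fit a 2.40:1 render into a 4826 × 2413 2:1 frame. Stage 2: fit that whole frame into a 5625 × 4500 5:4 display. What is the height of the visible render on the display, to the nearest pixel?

2.40:1 in 4826×2413: fills the width, so the render is 4826.00 × 2010.83.
The 2:1 canvas is width-limited in 5625×4500, giving 5625.00 × 2812.50; scale factor 1.1656.
Applying the same ×1.1656: 2010.83 → 2343.75.

2344 px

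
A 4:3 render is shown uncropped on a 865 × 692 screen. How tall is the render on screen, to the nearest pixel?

649 px

Since 1.333 > 1.250, the render is width-limited.
That makes the image 648.75 px tall (865 × 3/4).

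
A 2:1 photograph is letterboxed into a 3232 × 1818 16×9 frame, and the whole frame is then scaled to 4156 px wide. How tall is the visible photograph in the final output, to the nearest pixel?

At 3232×1818 the photograph is width-limited, so height = 3232 × 1/2 ≈ 1616.00 px.
Scaling 3232 → 4156 is ×1.2859, so the height becomes 1616.00 × 1.2859 ≈ 2078.00 px.

2078 px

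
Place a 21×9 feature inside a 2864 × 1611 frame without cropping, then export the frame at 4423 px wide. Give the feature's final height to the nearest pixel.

1896 px

At 2864×1611 the feature is width-limited, so height = 2864 × 9/21 ≈ 1227.43 px.
Scaling 2864 → 4423 is ×1.5443, so the height becomes 1227.43 × 1.5443 ≈ 1895.57 px.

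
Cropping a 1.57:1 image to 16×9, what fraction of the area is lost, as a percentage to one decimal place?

11.7%

Going from 1.57:1 to 16×9 means cutting height while keeping width.
Area ratio = (1.570)/(1.778) = 88.31%; the remaining 11.69% is cropped out.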